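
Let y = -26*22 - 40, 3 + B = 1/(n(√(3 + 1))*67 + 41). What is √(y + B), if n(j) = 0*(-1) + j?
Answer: 2*I*√188342/35 ≈ 24.799*I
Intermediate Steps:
n(j) = j (n(j) = 0 + j = j)
B = -524/175 (B = -3 + 1/(√(3 + 1)*67 + 41) = -3 + 1/(√4*67 + 41) = -3 + 1/(2*67 + 41) = -3 + 1/(134 + 41) = -3 + 1/175 = -524/175 ≈ -2.9943)
y = -612 (y = -572 - 40 = -612)
√(y + B) = √(-612 - 524/175) = √(-107624/175) = 2*I*√188342/35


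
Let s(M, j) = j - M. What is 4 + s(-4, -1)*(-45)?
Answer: -131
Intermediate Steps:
4 + s(-4, -1)*(-45) = 4 + (-1 - 1*(-4))*(-45) = 4 + (-1 + 4)*(-45) = 4 + 3*(-45) = 4 - 135 = -131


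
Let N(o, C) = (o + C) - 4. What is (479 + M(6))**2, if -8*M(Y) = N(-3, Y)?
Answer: 14691889/64 ≈ 2.2956e+5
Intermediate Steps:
N(o, C) = -4 + C + o (N(o, C) = (C + o) - 4 = -4 + C + o)
M(Y) = 7/8 - Y/8 (M(Y) = -(-4 + Y - 3)/8 = -(-7 + Y)/8 = 7/8 - Y/8)
(479 + M(6))**2 = (479 + (7/8 - 1/8*6))**2 = (479 + (7/8 - 3/4))**2 = (479 + 1/8)**2 = (3833/8)**2 = 14691889/64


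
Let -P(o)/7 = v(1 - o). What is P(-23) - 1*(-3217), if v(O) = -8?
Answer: 3273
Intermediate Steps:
P(o) = 56 (P(o) = -7*(-8) = 56)
P(-23) - 1*(-3217) = 56 - 1*(-3217) = 56 + 3217 = 3273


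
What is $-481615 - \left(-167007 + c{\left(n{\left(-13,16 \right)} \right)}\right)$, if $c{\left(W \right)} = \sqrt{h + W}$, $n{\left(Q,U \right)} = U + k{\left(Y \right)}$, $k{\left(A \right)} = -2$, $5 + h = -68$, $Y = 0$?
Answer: $-314608 - i \sqrt{59} \approx -3.1461 \cdot 10^{5} - 7.6811 i$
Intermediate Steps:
$h = -73$ ($h = -5 - 68 = -73$)
$n{\left(Q,U \right)} = -2 + U$ ($n{\left(Q,U \right)} = U - 2 = -2 + U$)
$c{\left(W \right)} = \sqrt{-73 + W}$
$-481615 - \left(-167007 + c{\left(n{\left(-13,16 \right)} \right)}\right) = -481615 + \left(167007 - \sqrt{-73 + \left(-2 + 16\right)}\right) = -481615 + \left(167007 - \sqrt{-73 + 14}\right) = -481615 + \left(167007 - \sqrt{-59}\right) = -481615 + \left(167007 - i \sqrt{59}\right) = -314608 - i \sqrt{59}$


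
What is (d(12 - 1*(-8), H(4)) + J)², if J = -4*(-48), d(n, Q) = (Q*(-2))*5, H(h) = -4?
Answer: 53824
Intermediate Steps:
d(n, Q) = -10*Q (d(n, Q) = -2*Q*5 = -10*Q)
J = 192
(d(12 - 1*(-8), H(4)) + J)² = (-10*(-4) + 192)² = (40 + 192)² = 232² = 53824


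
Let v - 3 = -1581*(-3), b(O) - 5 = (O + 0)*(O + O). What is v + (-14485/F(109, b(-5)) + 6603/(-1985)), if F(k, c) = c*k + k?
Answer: 57435566803/12116440 ≈ 4740.3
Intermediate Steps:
b(O) = 5 + 2*O² (b(O) = 5 + (O + 0)*(O + O) = 5 + O*(2*O) = 5 + 2*O²)
F(k, c) = k + c*k
v = 4746 (v = 3 - 1581*(-3) = 3 + 4743 = 4746)
v + (-14485/F(109, b(-5)) + 6603/(-1985)) = 4746 + (-14485*1/(109*(1 + (5 + 2*(-5)²))) + 6603/(-1985)) = 4746 + (-14485*1/(109*(1 + (5 + 2*25))) + 6603*(-1/1985)) = 4746 + (-14485*1/(109*(1 + (5 + 50))) - 6603/1985) = 4746 + (-14485*1/(109*(1 + 55)) - 6603/1985) = 4746 + (-14485/(109*56) - 6603/1985) = 4746 + (-14485/6104 - 6603/1985) = 4746 - 69057437/12116440 = 57435566803/12116440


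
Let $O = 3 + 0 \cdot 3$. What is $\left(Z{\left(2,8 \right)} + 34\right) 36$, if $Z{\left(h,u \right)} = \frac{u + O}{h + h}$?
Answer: $1323$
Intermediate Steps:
$O = 3$ ($O = 3 + 0 = 3$)
$Z{\left(h,u \right)} = \frac{3 + u}{2 h}$ ($Z{\left(h,u \right)} = \frac{u + 3}{h + h} = \frac{3 + u}{2 h}$)
$\left(Z{\left(2,8 \right)} + 34\right) 36 = \left(\frac{3 + 8}{2 \cdot 2} + 34\right) 36 = \left(\frac{1}{2} \cdot \frac{1}{2} \cdot 11 + 34\right) 36 = \left(\frac{11}{4} + 34\right) 36 = \frac{147}{4} \cdot 36 = 1323$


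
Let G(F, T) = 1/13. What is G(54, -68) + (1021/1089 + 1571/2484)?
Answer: 6435095/3907332 ≈ 1.6469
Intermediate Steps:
G(F, T) = 1/13
G(54, -68) + (1021/1089 + 1571/2484) = 1/13 + (1021/1089 + 1571/2484) = 1/13 + 471887/300564 = 6435095/3907332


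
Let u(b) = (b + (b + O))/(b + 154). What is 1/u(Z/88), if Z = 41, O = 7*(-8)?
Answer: -13593/4846 ≈ -2.8050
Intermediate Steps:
O = -56
u(b) = (-56 + 2*b)/(154 + b) (u(b) = (b + (b - 56))/(b + 154) = (b + (-56 + b))/(154 + b) = (-56 + 2*b)/(154 + b))
1/u(Z/88) = 1/(2*(-28 + 41/88)/(154 + 41/88)) = 1/(2*(-2423/88)/(13593/88)) = 1/(2*(88/13593)*(-2423/88)) = 1/(-4846/13593) = -13593/4846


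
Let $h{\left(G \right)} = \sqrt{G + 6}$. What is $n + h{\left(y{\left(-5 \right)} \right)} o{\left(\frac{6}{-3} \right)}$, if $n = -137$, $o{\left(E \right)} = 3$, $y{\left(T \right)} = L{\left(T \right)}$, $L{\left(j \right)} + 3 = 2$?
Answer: $-137 + 3 \sqrt{5} \approx -130.29$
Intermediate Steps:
$L{\left(j \right)} = -1$ ($L{\left(j \right)} = -3 + 2 = -1$)
$y{\left(T \right)} = -1$
$h{\left(G \right)} = \sqrt{6 + G}$
$n + h{\left(y{\left(-5 \right)} \right)} o{\left(\frac{6}{-3} \right)} = -137 + \sqrt{6 - 1} \cdot 3 = -137 + \sqrt{5} \cdot 3 = -137 + 3 \sqrt{5}$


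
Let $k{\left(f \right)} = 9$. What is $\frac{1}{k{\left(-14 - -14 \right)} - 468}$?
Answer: $- \frac{1}{459} \approx -0.0021787$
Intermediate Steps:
$\frac{1}{k{\left(-14 - -14 \right)} - 468} = \frac{1}{9 - 468} = \frac{1}{-459} = - \frac{1}{459}$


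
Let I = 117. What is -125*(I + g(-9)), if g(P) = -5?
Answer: -14000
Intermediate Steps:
-125*(I + g(-9)) = -125*(117 - 5) = -125*112 = -14000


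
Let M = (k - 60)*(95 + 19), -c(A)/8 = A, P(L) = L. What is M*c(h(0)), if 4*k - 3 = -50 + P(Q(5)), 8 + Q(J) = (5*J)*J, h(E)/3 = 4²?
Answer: 1860480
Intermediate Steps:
h(E) = 48 (h(E) = 3*4² = 3*16 = 48)
Q(J) = -8 + 5*J² (Q(J) = -8 + (5*J)*J = -8 + 5*J²)
k = 35/2 (k = ¾ + (-50 + (-8 + 5*5²))/4 = ¾ + (-50 + (-8 + 5*25))/4 = ¾ + (-50 + (-8 + 125))/4 = ¾ + (-50 + 117)/4 = ¾ + (¼)*67 = ¾ + 67/4 = 35/2 ≈ 17.500)
c(A) = -8*A
M = -4845 (M = (35/2 - 60)*(95 + 19) = -85/2*114 = -4845)
M*c(h(0)) = -(-38760)*48 = -4845*(-384) = 1860480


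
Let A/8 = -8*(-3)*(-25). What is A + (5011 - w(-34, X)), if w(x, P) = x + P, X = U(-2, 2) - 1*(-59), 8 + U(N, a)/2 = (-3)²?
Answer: 184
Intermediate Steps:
U(N, a) = 2 (U(N, a) = -16 + 2*(-3)² = -16 + 2*9 = -16 + 18 = 2)
A = -4800 (A = 8*(-8*(-3)*(-25)) = 8*(24*(-25)) = 8*(-600) = -4800)
X = 61 (X = 2 - 1*(-59) = 2 + 59 = 61)
w(x, P) = P + x
A + (5011 - w(-34, X)) = -4800 + (5011 - (61 - 34)) = -4800 + (5011 - 1*27) = -4800 + (5011 - 27) = -4800 + 4984 = 184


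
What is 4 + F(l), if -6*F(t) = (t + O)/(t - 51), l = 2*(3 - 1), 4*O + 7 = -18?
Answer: 1501/376 ≈ 3.9920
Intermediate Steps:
O = -25/4 (O = -7/4 + (1/4)*(-18) = -7/4 - 9/2 = -25/4 ≈ -6.2500)
l = 4 (l = 2*2 = 4)
F(t) = -(-25/4 + t)/(6*(-51 + t)) (F(t) = -(t - 25/4)/(6*(t - 51)) = -(-25/4 + t)/(6*(-51 + t)))
4 + F(l) = 4 + (25 - 4*4)/(24*(-51 + 4)) = 4 + (1/24)*(25 - 16)/(-47) = 4 + (1/24)*(-1/47)*9 = 4 - 3/376 = 1501/376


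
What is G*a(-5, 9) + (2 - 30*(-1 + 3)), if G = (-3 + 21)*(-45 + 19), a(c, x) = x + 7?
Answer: -7546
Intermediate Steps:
a(c, x) = 7 + x
G = -468 (G = 18*(-26) = -468)
G*a(-5, 9) + (2 - 30*(-1 + 3)) = -468*(7 + 9) + (2 - 30*(-1 + 3)) = -468*16 + (2 - 30*2) = -7488 + (2 - 5*12) = -7488 + (2 - 60) = -7488 - 58 = -7546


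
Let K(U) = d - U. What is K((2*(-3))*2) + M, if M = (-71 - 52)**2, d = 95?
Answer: 15236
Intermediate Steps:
K(U) = 95 - U
M = 15129 (M = (-123)**2 = 15129)
K((2*(-3))*2) + M = (95 - 2*(-3)*2) + 15129 = (95 - (-6)*2) + 15129 = (95 - 1*(-12)) + 15129 = (95 + 12) + 15129 = 107 + 15129 = 15236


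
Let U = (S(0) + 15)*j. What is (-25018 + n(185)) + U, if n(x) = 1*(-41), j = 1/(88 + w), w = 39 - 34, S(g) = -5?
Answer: -2330477/93 ≈ -25059.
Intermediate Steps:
w = 5
j = 1/93 (j = 1/(88 + 5) = 1/93 ≈ 0.010753)
n(x) = -41
U = 10/93 (U = (-5 + 15)*(1/93) = 10*(1/93) = 10/93 ≈ 0.10753)
(-25018 + n(185)) + U = (-25018 - 41) + 10/93 = -25059 + 10/93 = -2330477/93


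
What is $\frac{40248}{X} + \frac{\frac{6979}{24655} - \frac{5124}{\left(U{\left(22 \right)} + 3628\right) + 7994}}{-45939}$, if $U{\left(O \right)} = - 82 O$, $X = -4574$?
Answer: $- \frac{111890606585231107}{12715860089967735} \approx -8.7993$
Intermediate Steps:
$\frac{40248}{X} + \frac{\frac{6979}{24655} - \frac{5124}{\left(U{\left(22 \right)} + 3628\right) + 7994}}{-45939} = \frac{40248}{-4574} + \frac{\frac{6979}{24655} - \frac{5124}{\left(\left(-82\right) 22 + 3628\right) + 7994}}{-45939} = 40248 \left(- \frac{1}{4574}\right) + \left(6979 \cdot \frac{1}{24655} - \frac{5124}{\left(-1804 + 3628\right) + 7994}\right) \left(- \frac{1}{45939}\right) = - \frac{20124}{2287} + \left(\frac{6979}{24655} - \frac{5124}{1824 + 7994}\right) \left(- \frac{1}{45939}\right) = - \frac{20124}{2287} + \left(\frac{6979}{24655} - \frac{5124}{9818}\right) \left(- \frac{1}{45939}\right) = - \frac{20124}{2287} + \left(\frac{6979}{24655} - \frac{2562}{4909}\right) \left(- \frac{1}{45939}\right) = - \frac{20124}{2287} - - \frac{28906199}{5560061254905} = - \frac{20124}{2287} + \frac{28906199}{5560061254905} = - \frac{111890606585231107}{12715860089967735}$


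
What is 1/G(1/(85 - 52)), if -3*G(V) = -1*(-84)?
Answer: -1/28 ≈ -0.035714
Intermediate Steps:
G(V) = -28 (G(V) = -(-1)*(-84)/3 = -1/3*84 = -28)
1/G(1/(85 - 52)) = 1/(-28) = -1/28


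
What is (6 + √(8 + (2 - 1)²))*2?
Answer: 18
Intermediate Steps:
(6 + √(8 + (2 - 1)²))*2 = (6 + √(8 + 1²))*2 = (6 + √(8 + 1))*2 = (6 + √9)*2 = (6 + 3)*2 = 9*2 = 18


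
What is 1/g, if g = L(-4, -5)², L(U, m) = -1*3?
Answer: ⅑ ≈ 0.11111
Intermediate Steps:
L(U, m) = -3
g = 9 (g = (-3)² = 9)
1/g = 1/9 = ⅑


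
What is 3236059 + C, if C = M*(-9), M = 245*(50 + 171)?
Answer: 2748754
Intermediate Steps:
M = 54145 (M = 245*221 = 54145)
C = -487305 (C = 54145*(-9) = -487305)
3236059 + C = 3236059 - 487305 = 2748754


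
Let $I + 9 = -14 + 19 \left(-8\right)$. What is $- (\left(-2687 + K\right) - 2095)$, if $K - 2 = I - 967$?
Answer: $5922$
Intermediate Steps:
$I = -175$ ($I = -9 + \left(-14 + 19 \left(-8\right)\right) = -9 - 166 = -175$)
$K = -1140$ ($K = 2 - 1142 = -1140$)
$- (\left(-2687 + K\right) - 2095) = - (\left(-2687 - 1140\right) - 2095) = - (-3827 - 2095) = \left(-1\right) \left(-5922\right) = 5922$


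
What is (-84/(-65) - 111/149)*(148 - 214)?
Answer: -349866/9685 ≈ -36.125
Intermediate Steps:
(-84/(-65) - 111/149)*(148 - 214) = (-84*(-1/65) - 111*1/149)*(-66) = (84/65 - 111/149)*(-66) = (5301/9685)*(-66) = -349866/9685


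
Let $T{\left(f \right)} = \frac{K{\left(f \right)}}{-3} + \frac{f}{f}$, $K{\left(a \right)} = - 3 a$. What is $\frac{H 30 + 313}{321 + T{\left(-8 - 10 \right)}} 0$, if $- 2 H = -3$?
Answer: $0$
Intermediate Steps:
$H = \frac{3}{2}$ ($H = \left(- \frac{1}{2}\right) \left(-3\right) = \frac{3}{2} \approx 1.5$)
$T{\left(f \right)} = 1 + f$ ($T{\left(f \right)} = \frac{\left(-3\right) f}{-3} + \frac{f}{f} = - 3 f \left(- \frac{1}{3}\right) + 1 = f + 1 = 1 + f$)
$\frac{H 30 + 313}{321 + T{\left(-8 - 10 \right)}} 0 = \frac{\frac{3}{2} \cdot 30 + 313}{321 + \left(1 - 18\right)} 0 = \frac{45 + 313}{321 + \left(1 - 18\right)} 0 = \frac{358}{321 + \left(1 - 18\right)} 0 = \frac{358}{321 - 17} \cdot 0 = \frac{358}{304} \cdot 0 = 358 \cdot \frac{1}{304} \cdot 0 = \frac{179}{152} \cdot 0 = 0$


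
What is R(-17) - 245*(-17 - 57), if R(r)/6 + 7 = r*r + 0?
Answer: 19822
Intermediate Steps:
R(r) = -42 + 6*r² (R(r) = -42 + 6*(r*r + 0) = -42 + 6*(r² + 0) = -42 + 6*r²)
R(-17) - 245*(-17 - 57) = (-42 + 6*(-17)²) - 245*(-17 - 57) = (-42 + 6*289) - 245*(-74) = (-42 + 1734) + 18130 = 1692 + 18130 = 19822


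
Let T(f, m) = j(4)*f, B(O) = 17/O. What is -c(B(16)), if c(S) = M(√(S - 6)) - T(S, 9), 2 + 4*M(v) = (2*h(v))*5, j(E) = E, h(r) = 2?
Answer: -¼ ≈ -0.25000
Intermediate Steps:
T(f, m) = 4*f
M(v) = 9/2 (M(v) = -½ + ((2*2)*5)/4 = -½ + (4*5)/4 = -½ + (¼)*20 = -½ + 5 = 9/2)
c(S) = 9/2 - 4*S
-c(B(16)) = -(9/2 - 68/16) = -(9/2 - 4*17/16) = -(9/2 - 17/4) = -1*¼ = -¼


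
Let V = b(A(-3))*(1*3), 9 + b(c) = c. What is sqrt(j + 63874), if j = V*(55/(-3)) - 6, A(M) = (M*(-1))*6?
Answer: sqrt(63373) ≈ 251.74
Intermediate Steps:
A(M) = -6*M (A(M) = -M*6 = -6*M)
b(c) = -9 + c
V = 27 (V = (-9 - 6*(-3))*(1*3) = (-9 + 18)*3 = 9*3 = 27)
j = -501 (j = 27*(55/(-3)) - 6 = 27*(55*(-1/3)) - 6 = 27*(-55/3) - 6 = -495 - 6 = -501)
sqrt(j + 63874) = sqrt(-501 + 63874) = sqrt(63373)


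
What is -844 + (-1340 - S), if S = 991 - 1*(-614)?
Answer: -3789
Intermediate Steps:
S = 1605 (S = 991 + 614 = 1605)
-844 + (-1340 - S) = -844 + (-1340 - 1*1605) = -844 + (-1340 - 1605) = -844 - 2945 = -3789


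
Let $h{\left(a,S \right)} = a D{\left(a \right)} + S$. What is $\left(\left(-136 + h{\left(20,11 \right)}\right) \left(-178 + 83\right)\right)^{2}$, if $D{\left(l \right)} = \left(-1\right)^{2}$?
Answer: $99500625$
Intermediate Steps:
$D{\left(l \right)} = 1$
$h{\left(a,S \right)} = S + a$ ($h{\left(a,S \right)} = a 1 + S = a + S = S + a$)
$\left(\left(-136 + h{\left(20,11 \right)}\right) \left(-178 + 83\right)\right)^{2} = \left(\left(-136 + \left(11 + 20\right)\right) \left(-178 + 83\right)\right)^{2} = \left(\left(-136 + 31\right) \left(-95\right)\right)^{2} = \left(\left(-105\right) \left(-95\right)\right)^{2} = 9975^{2} = 99500625$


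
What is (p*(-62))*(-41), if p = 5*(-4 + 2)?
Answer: -25420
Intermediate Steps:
p = -10 (p = 5*(-2) = -10)
(p*(-62))*(-41) = -10*(-62)*(-41) = 620*(-41) = -25420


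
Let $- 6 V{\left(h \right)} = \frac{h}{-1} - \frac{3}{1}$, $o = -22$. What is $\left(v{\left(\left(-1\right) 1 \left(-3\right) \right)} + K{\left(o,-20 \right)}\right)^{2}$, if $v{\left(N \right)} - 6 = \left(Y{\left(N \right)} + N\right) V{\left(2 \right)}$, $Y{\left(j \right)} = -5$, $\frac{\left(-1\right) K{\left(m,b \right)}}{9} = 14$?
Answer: $\frac{133225}{9} \approx 14803.0$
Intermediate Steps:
$V{\left(h \right)} = \frac{1}{2} + \frac{h}{6}$ ($V{\left(h \right)} = - \frac{\frac{h}{-1} - \frac{3}{1}}{6} = - \frac{h \left(-1\right) - 3}{6} = - \frac{- h - 3}{6} = - \frac{-3 - h}{6} = \frac{1}{2} + \frac{h}{6}$)
$K{\left(m,b \right)} = -126$ ($K{\left(m,b \right)} = \left(-9\right) 14 = -126$)
$v{\left(N \right)} = \frac{11}{6} + \frac{5 N}{6}$ ($v{\left(N \right)} = 6 + \left(-5 + N\right) \left(\frac{1}{2} + \frac{1}{6} \cdot 2\right) = 6 + \left(-5 + N\right) \left(\frac{1}{2} + \frac{1}{3}\right) = 6 + \left(-5 + N\right) \frac{5}{6} = 6 + \left(- \frac{25}{6} + \frac{5 N}{6}\right) = \frac{11}{6} + \frac{5 N}{6}$)
$\left(v{\left(\left(-1\right) 1 \left(-3\right) \right)} + K{\left(o,-20 \right)}\right)^{2} = \left(\left(\frac{11}{6} + \frac{5 \left(-1\right) 1 \left(-3\right)}{6}\right) - 126\right)^{2} = \left(\left(\frac{11}{6} + \frac{5 \left(\left(-1\right) \left(-3\right)\right)}{6}\right) - 126\right)^{2} = \left(\left(\frac{11}{6} + \frac{5}{6} \cdot 3\right) - 126\right)^{2} = \left(\left(\frac{11}{6} + \frac{5}{2}\right) - 126\right)^{2} = \left(\frac{13}{3} - 126\right)^{2} = \left(- \frac{365}{3}\right)^{2} = \frac{133225}{9}$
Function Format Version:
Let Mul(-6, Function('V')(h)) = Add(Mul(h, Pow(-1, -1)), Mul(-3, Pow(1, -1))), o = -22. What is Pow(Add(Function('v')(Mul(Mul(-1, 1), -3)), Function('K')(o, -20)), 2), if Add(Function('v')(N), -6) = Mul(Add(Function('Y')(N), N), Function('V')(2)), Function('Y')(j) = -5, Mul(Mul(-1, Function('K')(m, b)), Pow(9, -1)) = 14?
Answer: Rational(133225, 9) ≈ 14803.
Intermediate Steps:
Function('V')(h) = Add(Rational(1, 2), Mul(Rational(1, 6), h)) (Function('V')(h) = Mul(Rational(-1, 6), Add(Mul(h, Pow(-1, -1)), Mul(-3, Pow(1, -1)))) = Mul(Rational(-1, 6), Add(Mul(h, -1), Mul(-3, 1))) = Mul(Rational(-1, 6), Add(Mul(-1, h), -3)) = Mul(Rational(-1, 6), Add(-3, Mul(-1, h))) = Add(Rational(1, 2), Mul(Rational(1, 6), h)))
Function('K')(m, b) = -126 (Function('K')(m, b) = Mul(-9, 14) = -126)
Function('v')(N) = Add(Rational(11, 6), Mul(Rational(5, 6), N)) (Function('v')(N) = Add(6, Mul(Add(-5, N), Add(Rational(1, 2), Mul(Rational(1, 6), 2)))) = Add(6, Mul(Add(-5, N), Add(Rational(1, 2), Rational(1, 3)))) = Add(6, Mul(Add(-5, N), Rational(5, 6))) = Add(6, Add(Rational(-25, 6), Mul(Rational(5, 6), N))) = Add(Rational(11, 6), Mul(Rational(5, 6), N)))
Pow(Add(Function('v')(Mul(Mul(-1, 1), -3)), Function('K')(o, -20)), 2) = Pow(Add(Add(Rational(11, 6), Mul(Rational(5, 6), Mul(Mul(-1, 1), -3))), -126), 2) = Pow(Add(Add(Rational(11, 6), Mul(Rational(5, 6), Mul(-1, -3))), -126), 2) = Pow(Add(Add(Rational(11, 6), Mul(Rational(5, 6), 3)), -126), 2) = Pow(Add(Add(Rational(11, 6), Rational(5, 2)), -126), 2) = Pow(Add(Rational(13, 3), -126), 2) = Pow(Rational(-365, 3), 2) = Rational(133225, 9)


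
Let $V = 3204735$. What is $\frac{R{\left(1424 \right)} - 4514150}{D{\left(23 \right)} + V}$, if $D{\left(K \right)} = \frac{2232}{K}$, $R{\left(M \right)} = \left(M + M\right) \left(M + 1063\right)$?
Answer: $\frac{59082998}{73711137} \approx 0.80155$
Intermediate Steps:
$R{\left(M \right)} = 2 M \left(1063 + M\right)$
$\frac{R{\left(1424 \right)} - 4514150}{D{\left(23 \right)} + V} = \frac{2 \cdot 1424 \left(1063 + 1424\right) - 4514150}{\frac{2232}{23} + 3204735} = \frac{2 \cdot 1424 \cdot 2487 - 4514150}{2232 \cdot \frac{1}{23} + 3204735} = \frac{7082976 - 4514150}{\frac{2232}{23} + 3204735} = \frac{2568826}{\frac{73711137}{23}} = 2568826 \cdot \frac{23}{73711137} = \frac{59082998}{73711137}$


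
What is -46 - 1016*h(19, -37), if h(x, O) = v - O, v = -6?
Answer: -31542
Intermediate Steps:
h(x, O) = -6 - O
-46 - 1016*h(19, -37) = -46 - 1016*(-6 - 1*(-37)) = -46 - 1016*(-6 + 37) = -46 - 1016*31 = -46 - 31496 = -31542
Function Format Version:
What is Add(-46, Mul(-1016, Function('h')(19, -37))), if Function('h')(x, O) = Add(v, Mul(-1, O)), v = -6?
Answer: -31542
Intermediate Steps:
Function('h')(x, O) = Add(-6, Mul(-1, O))
Add(-46, Mul(-1016, Function('h')(19, -37))) = Add(-46, Mul(-1016, Add(-6, Mul(-1, -37)))) = Add(-46, Mul(-1016, Add(-6, 37))) = Add(-46, Mul(-1016, 31)) = Add(-46, -31496) = -31542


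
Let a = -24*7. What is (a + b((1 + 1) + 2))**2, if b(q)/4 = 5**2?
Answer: 4624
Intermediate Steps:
a = -168
b(q) = 100 (b(q) = 4*5**2 = 4*25 = 100)
(a + b((1 + 1) + 2))**2 = (-168 + 100)**2 = (-68)**2 = 4624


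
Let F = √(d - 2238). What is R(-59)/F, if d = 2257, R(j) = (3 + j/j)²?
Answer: 16*√19/19 ≈ 3.6707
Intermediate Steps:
R(j) = 16 (R(j) = (3 + 1)² = 4² = 16)
F = √19 (F = √(2257 - 2238) = √19 ≈ 4.3589)
R(-59)/F = 16/(√19) = 16*(√19/19) = 16*√19/19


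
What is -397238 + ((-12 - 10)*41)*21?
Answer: -416180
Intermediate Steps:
-397238 + ((-12 - 10)*41)*21 = -397238 - 22*41*21 = -397238 - 902*21 = -397238 - 18942 = -416180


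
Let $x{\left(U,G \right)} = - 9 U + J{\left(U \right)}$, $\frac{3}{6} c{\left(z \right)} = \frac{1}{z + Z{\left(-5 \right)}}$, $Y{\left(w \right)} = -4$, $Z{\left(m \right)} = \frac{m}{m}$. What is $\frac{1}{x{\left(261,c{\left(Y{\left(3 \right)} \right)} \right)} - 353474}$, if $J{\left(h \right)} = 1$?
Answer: $- \frac{1}{355822} \approx -2.8104 \cdot 10^{-6}$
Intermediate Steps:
$Z{\left(m \right)} = 1$
$c{\left(z \right)} = \frac{2}{1 + z}$ ($c{\left(z \right)} = \frac{2}{z + 1} = \frac{2}{1 + z}$)
$x{\left(U,G \right)} = 1 - 9 U$ ($x{\left(U,G \right)} = - 9 U + 1 = 1 - 9 U$)
$\frac{1}{x{\left(261,c{\left(Y{\left(3 \right)} \right)} \right)} - 353474} = \frac{1}{\left(1 - 2349\right) - 353474} = \frac{1}{-2348 - 353474} = \frac{1}{-355822} = - \frac{1}{355822}$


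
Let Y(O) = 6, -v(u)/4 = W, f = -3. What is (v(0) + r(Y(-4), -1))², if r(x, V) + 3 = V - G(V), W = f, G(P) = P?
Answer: 81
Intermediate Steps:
W = -3
v(u) = 12 (v(u) = -4*(-3) = 12)
r(x, V) = -3 (r(x, V) = -3 + (V - V) = -3 + 0 = -3)
(v(0) + r(Y(-4), -1))² = (12 - 3)² = 9² = 81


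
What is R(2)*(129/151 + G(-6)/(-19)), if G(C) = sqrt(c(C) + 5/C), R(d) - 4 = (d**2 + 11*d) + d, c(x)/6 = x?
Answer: 4128/151 - 16*I*sqrt(1326)/57 ≈ 27.338 - 10.222*I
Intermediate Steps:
c(x) = 6*x
R(d) = 4 + d**2 + 12*d (R(d) = 4 + ((d**2 + 11*d) + d) = 4 + (d**2 + 12*d) = 4 + d**2 + 12*d)
G(C) = sqrt(5/C + 6*C) (G(C) = sqrt(6*C + 5/C) = sqrt(5/C + 6*C))
R(2)*(129/151 + G(-6)/(-19)) = (4 + 2**2 + 12*2)*(129/151 + sqrt(5/(-6) + 6*(-6))/(-19)) = (4 + 4 + 24)*(129*(1/151) + sqrt(5*(-1/6) - 36)*(-1/19)) = 32*(129/151 + sqrt(-5/6 - 36)*(-1/19)) = 32*(129/151 + sqrt(-221/6)*(-1/19)) = 32*(129/151 + (I*sqrt(1326)/6)*(-1/19)) = 32*(129/151 - I*sqrt(1326)/114) = 4128/151 - 16*I*sqrt(1326)/57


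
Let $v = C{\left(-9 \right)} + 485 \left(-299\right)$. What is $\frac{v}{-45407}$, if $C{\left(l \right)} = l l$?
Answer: $\frac{144934}{45407} \approx 3.1919$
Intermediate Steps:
$C{\left(l \right)} = l^{2}$
$v = -144934$ ($v = \left(-9\right)^{2} + 485 \left(-299\right) = 81 - 145015 = -144934$)
$\frac{v}{-45407} = - \frac{144934}{-45407} = \left(-144934\right) \left(- \frac{1}{45407}\right) = \frac{144934}{45407}$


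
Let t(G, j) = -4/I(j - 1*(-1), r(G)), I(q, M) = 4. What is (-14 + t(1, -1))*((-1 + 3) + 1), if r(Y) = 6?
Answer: -45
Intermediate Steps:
t(G, j) = -1 (t(G, j) = -4/4 = -4*¼ = -1)
(-14 + t(1, -1))*((-1 + 3) + 1) = (-14 - 1)*((-1 + 3) + 1) = -15*(2 + 1) = -15*3 = -45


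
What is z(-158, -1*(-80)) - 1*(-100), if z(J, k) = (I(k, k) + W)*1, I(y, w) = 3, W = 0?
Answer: 103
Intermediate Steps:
z(J, k) = 3 (z(J, k) = (3 + 0)*1 = 3*1 = 3)
z(-158, -1*(-80)) - 1*(-100) = 3 - 1*(-100) = 3 + 100 = 103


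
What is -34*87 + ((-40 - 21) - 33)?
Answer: -3052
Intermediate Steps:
-34*87 + ((-40 - 21) - 33) = -2958 + (-61 - 33) = -2958 - 94 = -3052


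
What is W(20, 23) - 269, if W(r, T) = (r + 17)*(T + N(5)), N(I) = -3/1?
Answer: 471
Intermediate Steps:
N(I) = -3 (N(I) = -3*1 = -3)
W(r, T) = (-3 + T)*(17 + r) (W(r, T) = (r + 17)*(T - 3) = (17 + r)*(-3 + T) = (-3 + T)*(17 + r))
W(20, 23) - 269 = (-51 - 3*20 + 17*23 + 23*20) - 269 = (-51 - 60 + 391 + 460) - 269 = 740 - 269 = 471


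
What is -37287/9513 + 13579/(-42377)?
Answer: -189920914/44792489 ≈ -4.2400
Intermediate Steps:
-37287/9513 + 13579/(-42377) = -37287*1/9513 + 13579*(-1/42377) = -4143/1057 - 13579/42377 = -189920914/44792489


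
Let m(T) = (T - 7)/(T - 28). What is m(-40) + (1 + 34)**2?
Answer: 83347/68 ≈ 1225.7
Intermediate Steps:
m(T) = (-7 + T)/(-28 + T)
m(-40) + (1 + 34)**2 = (-7 - 40)/(-28 - 40) + (1 + 34)**2 = -47/(-68) + 35**2 = -1/68*(-47) + 1225 = 47/68 + 1225 = 83347/68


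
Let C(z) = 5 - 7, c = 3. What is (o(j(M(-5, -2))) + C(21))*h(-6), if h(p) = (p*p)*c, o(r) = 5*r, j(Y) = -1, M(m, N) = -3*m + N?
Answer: -756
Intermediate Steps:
M(m, N) = N - 3*m
h(p) = 3*p² (h(p) = (p*p)*3 = p²*3 = 3*p²)
C(z) = -2
(o(j(M(-5, -2))) + C(21))*h(-6) = (5*(-1) - 2)*(3*(-6)²) = (-5 - 2)*(3*36) = -7*108 = -756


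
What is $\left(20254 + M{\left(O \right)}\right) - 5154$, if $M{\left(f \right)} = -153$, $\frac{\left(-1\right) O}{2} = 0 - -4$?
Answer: $14947$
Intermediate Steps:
$O = -8$ ($O = - 2 \left(0 - -4\right) = - 2 \left(0 + 4\right) = \left(-2\right) 4 = -8$)
$\left(20254 + M{\left(O \right)}\right) - 5154 = \left(20254 - 153\right) - 5154 = 20101 - 5154 = 14947$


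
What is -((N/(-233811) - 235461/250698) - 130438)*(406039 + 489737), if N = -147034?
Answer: 54356295446358570128/465205953 ≈ 1.1684e+11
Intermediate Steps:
-((N/(-233811) - 235461/250698) - 130438)*(406039 + 489737) = -((-147034/(-233811) - 235461/250698) - 130438)*(406039 + 489737) = -((-147034*(-1/233811) - 235461*1/250698) - 130438)*895776 = -((147034/233811 - 78487/83566) - 130438)*895776 = -(-6064080713/19538650026 - 130438)*895776 = -(-2548588496172101)*895776/19538650026 = -1*(-54356295446358570128/465205953) = 54356295446358570128/465205953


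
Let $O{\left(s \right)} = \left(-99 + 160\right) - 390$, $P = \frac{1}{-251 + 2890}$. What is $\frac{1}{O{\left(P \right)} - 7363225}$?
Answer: $- \frac{1}{7363554} \approx -1.358 \cdot 10^{-7}$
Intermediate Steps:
$P = \frac{1}{2639} \approx 0.00037893$
$O{\left(s \right)} = -329$ ($O{\left(s \right)} = 61 - 390 = -329$)
$\frac{1}{O{\left(P \right)} - 7363225} = \frac{1}{-329 - 7363225} = \frac{1}{-7363554} = - \frac{1}{7363554}$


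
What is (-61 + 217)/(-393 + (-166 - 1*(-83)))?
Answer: -39/119 ≈ -0.32773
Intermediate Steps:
(-61 + 217)/(-393 + (-166 - 1*(-83))) = 156/(-393 + (-166 + 83)) = 156/(-393 - 83) = 156/(-476) = 156*(-1/476) = -39/119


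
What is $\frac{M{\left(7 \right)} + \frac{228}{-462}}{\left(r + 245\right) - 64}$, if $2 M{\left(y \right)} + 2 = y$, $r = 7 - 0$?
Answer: $\frac{309}{28952} \approx 0.010673$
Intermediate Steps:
$r = 7$ ($r = 7 + 0 = 7$)
$M{\left(y \right)} = -1 + \frac{y}{2}$
$\frac{M{\left(7 \right)} + \frac{228}{-462}}{\left(r + 245\right) - 64} = \frac{\left(-1 + \frac{1}{2} \cdot 7\right) + \frac{228}{-462}}{\left(7 + 245\right) - 64} = \frac{\left(-1 + \frac{7}{2}\right) + 228 \left(- \frac{1}{462}\right)}{252 - 64} = \frac{\frac{5}{2} - \frac{38}{77}}{188} = \frac{309}{154} \cdot \frac{1}{188} = \frac{309}{28952}$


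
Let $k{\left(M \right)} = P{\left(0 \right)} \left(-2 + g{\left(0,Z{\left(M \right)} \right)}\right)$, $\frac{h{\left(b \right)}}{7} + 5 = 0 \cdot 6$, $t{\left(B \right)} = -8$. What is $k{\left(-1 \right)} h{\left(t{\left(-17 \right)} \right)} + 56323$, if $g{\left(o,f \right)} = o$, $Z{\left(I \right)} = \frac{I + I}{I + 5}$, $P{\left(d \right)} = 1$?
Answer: $56393$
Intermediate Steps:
$Z{\left(I \right)} = \frac{2 I}{5 + I}$
$h{\left(b \right)} = -35$ ($h{\left(b \right)} = -35 + 7 \cdot 0 \cdot 6 = -35 + 7 \cdot 0 = -35 + 0 = -35$)
$k{\left(M \right)} = -2$ ($k{\left(M \right)} = 1 \left(-2 + 0\right) = 1 \left(-2\right) = -2$)
$k{\left(-1 \right)} h{\left(t{\left(-17 \right)} \right)} + 56323 = \left(-2\right) \left(-35\right) + 56323 = 70 + 56323 = 56393$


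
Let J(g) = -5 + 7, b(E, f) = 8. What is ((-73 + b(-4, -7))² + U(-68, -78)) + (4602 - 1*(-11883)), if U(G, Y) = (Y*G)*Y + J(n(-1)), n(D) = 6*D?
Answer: -393000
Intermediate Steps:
J(g) = 2
U(G, Y) = 2 + G*Y² (U(G, Y) = (Y*G)*Y + 2 = (G*Y)*Y + 2 = G*Y² + 2 = 2 + G*Y²)
((-73 + b(-4, -7))² + U(-68, -78)) + (4602 - 1*(-11883)) = ((-73 + 8)² + (2 - 68*(-78)²)) + (4602 - 1*(-11883)) = ((-65)² + (2 - 68*6084)) + (4602 + 11883) = (4225 + (2 - 413712)) + 16485 = (4225 - 413710) + 16485 = -409485 + 16485 = -393000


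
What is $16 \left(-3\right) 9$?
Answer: $-432$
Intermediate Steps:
$16 \left(-3\right) 9 = \left(-48\right) 9 = -432$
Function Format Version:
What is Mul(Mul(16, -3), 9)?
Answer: -432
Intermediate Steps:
Mul(Mul(16, -3), 9) = Mul(-48, 9) = -432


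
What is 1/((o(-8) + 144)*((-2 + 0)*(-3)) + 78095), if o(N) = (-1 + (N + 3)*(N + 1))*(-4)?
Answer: 1/78143 ≈ 1.2797e-5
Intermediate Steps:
o(N) = 4 - 4*(1 + N)*(3 + N) (o(N) = (-1 + (3 + N)*(1 + N))*(-4) = (-1 + (1 + N)*(3 + N))*(-4) = 4 - 4*(1 + N)*(3 + N))
1/((o(-8) + 144)*((-2 + 0)*(-3)) + 78095) = 1/(((-8 - 16*(-8) - 4*(-8)²) + 144)*((-2 + 0)*(-3)) + 78095) = 1/(((-8 + 128 - 4*64) + 144)*(-2*(-3)) + 78095) = 1/(((-8 + 128 - 256) + 144)*6 + 78095) = 1/((-136 + 144)*6 + 78095) = 1/(8*6 + 78095) = 1/(48 + 78095) = 1/78143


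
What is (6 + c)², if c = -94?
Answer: 7744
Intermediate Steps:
(6 + c)² = (6 - 94)² = (-88)² = 7744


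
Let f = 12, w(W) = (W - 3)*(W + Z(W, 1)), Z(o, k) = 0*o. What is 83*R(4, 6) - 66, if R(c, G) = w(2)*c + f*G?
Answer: 5246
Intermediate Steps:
Z(o, k) = 0
w(W) = W*(-3 + W) (w(W) = (W - 3)*(W + 0) = (-3 + W)*W = W*(-3 + W))
R(c, G) = -2*c + 12*G (R(c, G) = (2*(-3 + 2))*c + 12*G = (2*(-1))*c + 12*G = -2*c + 12*G)
83*R(4, 6) - 66 = 83*(-2*4 + 12*6) - 66 = 83*(-8 + 72) - 66 = 83*64 - 66 = 5312 - 66 = 5246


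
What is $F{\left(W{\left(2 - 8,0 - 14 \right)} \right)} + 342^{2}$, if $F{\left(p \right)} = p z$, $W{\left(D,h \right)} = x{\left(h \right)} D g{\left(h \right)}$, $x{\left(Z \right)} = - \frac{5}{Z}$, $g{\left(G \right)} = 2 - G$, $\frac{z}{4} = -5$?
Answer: $\frac{823548}{7} \approx 1.1765 \cdot 10^{5}$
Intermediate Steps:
$z = -20$ ($z = 4 \left(-5\right) = -20$)
$W{\left(D,h \right)} = - \frac{5 D \left(2 - h\right)}{h}$ ($W{\left(D,h \right)} = - \frac{5}{h} D \left(2 - h\right) = - \frac{5 D}{h} \left(2 - h\right) = - \frac{5 D \left(2 - h\right)}{h}$)
$F{\left(p \right)} = - 20 p$ ($F{\left(p \right)} = p \left(-20\right) = - 20 p$)
$F{\left(W{\left(2 - 8,0 - 14 \right)} \right)} + 342^{2} = - 20 \frac{5 \left(2 - 8\right) \left(-2 + \left(0 - 14\right)\right)}{0 - 14} + 342^{2} = - 20 \frac{5 \left(2 - 8\right) \left(-2 + \left(0 - 14\right)\right)}{0 - 14} + 116964 = - 20 \cdot 5 \left(-6\right) \frac{1}{-14} \left(-2 - 14\right) + 116964 = - 20 \cdot 5 \left(-6\right) \left(- \frac{1}{14}\right) \left(-16\right) + 116964 = \left(-20\right) \left(- \frac{240}{7}\right) + 116964 = \frac{4800}{7} + 116964 = \frac{823548}{7}$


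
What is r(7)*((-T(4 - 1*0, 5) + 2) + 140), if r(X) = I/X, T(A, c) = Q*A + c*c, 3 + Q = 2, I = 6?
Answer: 726/7 ≈ 103.71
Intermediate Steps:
Q = -1 (Q = -3 + 2 = -1)
T(A, c) = c**2 - A (T(A, c) = -A + c*c = -A + c**2 = c**2 - A)
r(X) = 6/X
r(7)*((-T(4 - 1*0, 5) + 2) + 140) = (6/7)*((-(5**2 - (4 - 1*0)) + 2) + 140) = (6*(1/7))*((-(25 - (4 + 0)) + 2) + 140) = 6*((-(25 - 1*4) + 2) + 140)/7 = 6*((-(25 - 4) + 2) + 140)/7 = 6*((-1*21 + 2) + 140)/7 = 6*((-21 + 2) + 140)/7 = 6*(-19 + 140)/7 = (6/7)*121 = 726/7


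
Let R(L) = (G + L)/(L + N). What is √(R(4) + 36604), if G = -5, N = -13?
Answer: √329437/3 ≈ 191.32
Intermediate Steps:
R(L) = (-5 + L)/(-13 + L) (R(L) = (-5 + L)/(L - 13) = (-5 + L)/(-13 + L))
√(R(4) + 36604) = √((-5 + 4)/(-13 + 4) + 36604) = √(-1/(-9) + 36604) = √(-⅑*(-1) + 36604) = √(⅑ + 36604) = √(329437/9) = √329437/3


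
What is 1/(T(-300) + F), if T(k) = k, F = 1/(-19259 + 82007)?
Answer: -62748/18824399 ≈ -0.0033333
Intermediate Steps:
F = 1/62748 ≈ 1.5937e-5
1/(T(-300) + F) = 1/(-300 + 1/62748) = 1/(-18824399/62748) = -62748/18824399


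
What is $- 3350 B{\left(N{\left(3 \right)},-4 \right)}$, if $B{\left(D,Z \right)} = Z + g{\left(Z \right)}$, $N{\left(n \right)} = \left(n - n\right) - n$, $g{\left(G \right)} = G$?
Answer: $26800$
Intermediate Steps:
$N{\left(n \right)} = - n$ ($N{\left(n \right)} = 0 - n = - n$)
$B{\left(D,Z \right)} = 2 Z$ ($B{\left(D,Z \right)} = Z + Z = 2 Z$)
$- 3350 B{\left(N{\left(3 \right)},-4 \right)} = - 3350 \cdot 2 \left(-4\right) = \left(-3350\right) \left(-8\right) = 26800$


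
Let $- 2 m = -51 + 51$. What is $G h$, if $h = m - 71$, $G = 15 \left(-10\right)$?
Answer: $10650$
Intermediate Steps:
$m = 0$ ($m = - \frac{-51 + 51}{2} = \left(- \frac{1}{2}\right) 0 = 0$)
$G = -150$
$h = -71$ ($h = 0 - 71 = -71$)
$G h = \left(-150\right) \left(-71\right) = 10650$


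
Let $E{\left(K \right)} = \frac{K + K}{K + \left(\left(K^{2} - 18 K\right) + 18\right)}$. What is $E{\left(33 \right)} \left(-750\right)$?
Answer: $- \frac{8250}{91} \approx -90.659$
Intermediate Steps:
$E{\left(K \right)} = \frac{2 K}{18 + K^{2} - 17 K}$ ($E{\left(K \right)} = \frac{2 K}{K + \left(18 + K^{2} - 18 K\right)} = \frac{2 K}{18 + K^{2} - 17 K}$)
$E{\left(33 \right)} \left(-750\right) = 2 \cdot 33 \frac{1}{18 + 33^{2} - 561} \left(-750\right) = 2 \cdot 33 \frac{1}{18 + 1089 - 561} \left(-750\right) = 2 \cdot 33 \cdot \frac{1}{546} \left(-750\right) = \frac{11}{91} \left(-750\right) = - \frac{8250}{91}$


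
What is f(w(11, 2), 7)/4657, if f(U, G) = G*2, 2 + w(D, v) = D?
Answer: 14/4657 ≈ 0.0030062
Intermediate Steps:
w(D, v) = -2 + D
f(U, G) = 2*G
f(w(11, 2), 7)/4657 = (2*7)/4657 = 14*(1/4657) = 14/4657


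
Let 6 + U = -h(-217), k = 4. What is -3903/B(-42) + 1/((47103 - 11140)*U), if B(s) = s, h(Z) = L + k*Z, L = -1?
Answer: 40377925783/434504966 ≈ 92.929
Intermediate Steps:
h(Z) = -1 + 4*Z
U = 863 (U = -6 - (-1 + 4*(-217)) = -6 - (-1 - 868) = -6 - 1*(-869) = -6 + 869 = 863)
-3903/B(-42) + 1/((47103 - 11140)*U) = -3903/(-42) + 1/((47103 - 11140)*863) = -3903*(-1/42) + (1/863)/35963 = 1301/14 + (1/35963)*(1/863) = 1301/14 + 1/31036069 = 40377925783/434504966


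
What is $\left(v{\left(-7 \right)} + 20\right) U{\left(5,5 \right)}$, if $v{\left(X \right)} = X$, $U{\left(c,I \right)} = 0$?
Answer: $0$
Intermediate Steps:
$\left(v{\left(-7 \right)} + 20\right) U{\left(5,5 \right)} = \left(-7 + 20\right) 0 = 13 \cdot 0 = 0$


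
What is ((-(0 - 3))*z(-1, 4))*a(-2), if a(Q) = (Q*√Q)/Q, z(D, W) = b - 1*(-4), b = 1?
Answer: 15*I*√2 ≈ 21.213*I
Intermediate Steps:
z(D, W) = 5 (z(D, W) = 1 - 1*(-4) = 1 + 4 = 5)
a(Q) = √Q (a(Q) = Q^(3/2)/Q = √Q)
((-(0 - 3))*z(-1, 4))*a(-2) = (-(0 - 3)*5)*√(-2) = (-1*(-3)*5)*(I*√2) = (3*5)*(I*√2) = 15*(I*√2) = 15*I*√2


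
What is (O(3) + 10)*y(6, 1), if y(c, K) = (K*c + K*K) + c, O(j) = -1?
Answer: 117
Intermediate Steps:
y(c, K) = c + K² + K*c (y(c, K) = (K*c + K²) + c = (K² + K*c) + c = c + K² + K*c)
(O(3) + 10)*y(6, 1) = (-1 + 10)*(6 + 1² + 1*6) = 9*(6 + 1 + 6) = 9*13 = 117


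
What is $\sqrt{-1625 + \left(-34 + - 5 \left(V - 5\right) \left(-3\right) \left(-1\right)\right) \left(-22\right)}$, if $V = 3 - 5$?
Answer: $i \sqrt{3187} \approx 56.453 i$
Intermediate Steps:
$V = -2$
$\sqrt{-1625 + \left(-34 + - 5 \left(V - 5\right) \left(-3\right) \left(-1\right)\right) \left(-22\right)} = \sqrt{-1625 + \left(-34 + - 5 \left(-2 - 5\right) \left(-3\right) \left(-1\right)\right) \left(-22\right)} = \sqrt{-1625 + \left(-34 + - 5 \left(\left(-7\right) \left(-3\right)\right) \left(-1\right)\right) \left(-22\right)} = \sqrt{-1625 + \left(-34 + \left(-5\right) 21 \left(-1\right)\right) \left(-22\right)} = \sqrt{-1625 + \left(-34 - -105\right) \left(-22\right)} = \sqrt{-1625 + \left(-34 + 105\right) \left(-22\right)} = \sqrt{-1625 + 71 \left(-22\right)} = \sqrt{-1625 - 1562} = \sqrt{-3187} = i \sqrt{3187}$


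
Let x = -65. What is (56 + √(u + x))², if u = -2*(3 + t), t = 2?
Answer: 3061 + 560*I*√3 ≈ 3061.0 + 969.95*I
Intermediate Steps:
u = -10 (u = -2*(3 + 2) = -2*5 = -10)
(56 + √(u + x))² = (56 + √(-10 - 65))² = (56 + √(-75))² = (56 + 5*I*√3)²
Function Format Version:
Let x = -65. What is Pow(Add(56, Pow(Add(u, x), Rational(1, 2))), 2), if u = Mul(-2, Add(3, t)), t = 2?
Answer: Add(3061, Mul(560, I, Pow(3, Rational(1, 2)))) ≈ Add(3061.0, Mul(969.95, I))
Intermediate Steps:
u = -10 (u = Mul(-2, Add(3, 2)) = Mul(-2, 5) = -10)
Pow(Add(56, Pow(Add(u, x), Rational(1, 2))), 2) = Pow(Add(56, Pow(Add(-10, -65), Rational(1, 2))), 2) = Pow(Add(56, Pow(-75, Rational(1, 2))), 2) = Pow(Add(56, Mul(5, I, Pow(3, Rational(1, 2)))), 2)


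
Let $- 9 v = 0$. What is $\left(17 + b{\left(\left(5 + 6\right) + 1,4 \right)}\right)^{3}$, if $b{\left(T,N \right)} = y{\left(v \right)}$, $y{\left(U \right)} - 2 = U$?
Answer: $6859$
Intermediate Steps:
$v = 0$ ($v = \left(- \frac{1}{9}\right) 0 = 0$)
$y{\left(U \right)} = 2 + U$
$b{\left(T,N \right)} = 2$ ($b{\left(T,N \right)} = 2 + 0 = 2$)
$\left(17 + b{\left(\left(5 + 6\right) + 1,4 \right)}\right)^{3} = \left(17 + 2\right)^{3} = 19^{3} = 6859$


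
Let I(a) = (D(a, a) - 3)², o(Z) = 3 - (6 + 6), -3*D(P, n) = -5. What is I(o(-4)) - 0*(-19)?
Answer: 16/9 ≈ 1.7778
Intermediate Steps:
D(P, n) = 5/3 (D(P, n) = -⅓*(-5) = 5/3)
o(Z) = -9 (o(Z) = 3 - 1*12 = 3 - 12 = -9)
I(a) = 16/9 (I(a) = (5/3 - 3)² = (-4/3)² = 16/9)
I(o(-4)) - 0*(-19) = 16/9 - 0*(-19) = 16/9 - 1*0 = 16/9 + 0 = 16/9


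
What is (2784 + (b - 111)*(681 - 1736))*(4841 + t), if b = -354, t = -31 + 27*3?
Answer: 2413018869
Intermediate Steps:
t = 50 (t = -31 + 81 = 50)
(2784 + (b - 111)*(681 - 1736))*(4841 + t) = (2784 + (-354 - 111)*(681 - 1736))*(4841 + 50) = (2784 - 465*(-1055))*4891 = (2784 + 490575)*4891 = 493359*4891 = 2413018869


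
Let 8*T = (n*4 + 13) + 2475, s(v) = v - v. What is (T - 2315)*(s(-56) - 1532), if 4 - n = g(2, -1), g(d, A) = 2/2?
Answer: 3067830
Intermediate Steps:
s(v) = 0
g(d, A) = 1 (g(d, A) = 2*(½) = 1)
n = 3 (n = 4 - 1*1 = 4 - 1 = 3)
T = 625/2 (T = ((3*4 + 13) + 2475)/8 = ((12 + 13) + 2475)/8 = (25 + 2475)/8 = (⅛)*2500 = 625/2 ≈ 312.50)
(T - 2315)*(s(-56) - 1532) = (625/2 - 2315)*(0 - 1532) = -4005/2*(-1532) = 3067830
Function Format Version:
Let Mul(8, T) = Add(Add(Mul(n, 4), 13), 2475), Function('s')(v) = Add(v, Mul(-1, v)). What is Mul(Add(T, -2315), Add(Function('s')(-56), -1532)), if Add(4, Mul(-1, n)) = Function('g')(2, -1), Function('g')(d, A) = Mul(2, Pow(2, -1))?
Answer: 3067830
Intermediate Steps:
Function('s')(v) = 0
Function('g')(d, A) = 1 (Function('g')(d, A) = Mul(2, Rational(1, 2)) = 1)
n = 3 (n = Add(4, Mul(-1, 1)) = Add(4, -1) = 3)
T = Rational(625, 2) (T = Mul(Rational(1, 8), Add(Add(Mul(3, 4), 13), 2475)) = Mul(Rational(1, 8), Add(Add(12, 13), 2475)) = Mul(Rational(1, 8), Add(25, 2475)) = Mul(Rational(1, 8), 2500) = Rational(625, 2) ≈ 312.50)
Mul(Add(T, -2315), Add(Function('s')(-56), -1532)) = Mul(Add(Rational(625, 2), -2315), Add(0, -1532)) = Mul(Rational(-4005, 2), -1532) = 3067830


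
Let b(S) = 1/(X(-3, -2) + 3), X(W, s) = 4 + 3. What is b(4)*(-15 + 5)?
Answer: -1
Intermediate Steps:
X(W, s) = 7
b(S) = 1/10 (b(S) = 1/(7 + 3) = 1/10)
b(4)*(-15 + 5) = (-15 + 5)/10 = (1/10)*(-10) = -1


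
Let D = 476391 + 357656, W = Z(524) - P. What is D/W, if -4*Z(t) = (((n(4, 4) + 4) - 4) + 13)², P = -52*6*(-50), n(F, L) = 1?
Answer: -834047/15649 ≈ -53.297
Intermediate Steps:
P = 15600 (P = -312*(-50) = 15600)
Z(t) = -49 (Z(t) = -(((1 + 4) - 4) + 13)²/4 = -((5 - 4) + 13)²/4 = -(1 + 13)²/4 = -¼*14² = -¼*196 = -49)
W = -15649 (W = -49 - 1*15600 = -49 - 15600 = -15649)
D = 834047
D/W = 834047/(-15649) = 834047*(-1/15649) = -834047/15649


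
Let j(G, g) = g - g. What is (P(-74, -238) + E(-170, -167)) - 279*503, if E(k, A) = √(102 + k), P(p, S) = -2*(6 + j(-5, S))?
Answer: -140349 + 2*I*√17 ≈ -1.4035e+5 + 8.2462*I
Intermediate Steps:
j(G, g) = 0
P(p, S) = -12 (P(p, S) = -2*(6 + 0) = -2*6 = -12)
(P(-74, -238) + E(-170, -167)) - 279*503 = (-12 + √(102 - 170)) - 279*503 = (-12 + √(-68)) - 140337 = (-12 + 2*I*√17) - 140337 = -140349 + 2*I*√17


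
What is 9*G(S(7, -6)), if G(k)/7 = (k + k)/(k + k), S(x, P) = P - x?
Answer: 63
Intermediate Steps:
G(k) = 7 (G(k) = 7*((k + k)/(k + k)) = 7*((2*k)/((2*k))) = 7*((2*k)*(1/(2*k))) = 7*1 = 7)
9*G(S(7, -6)) = 9*7 = 63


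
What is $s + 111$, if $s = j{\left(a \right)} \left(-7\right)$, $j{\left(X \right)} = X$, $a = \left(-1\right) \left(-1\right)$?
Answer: $104$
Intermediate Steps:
$a = 1$
$s = -7$ ($s = 1 \left(-7\right) = -7$)
$s + 111 = -7 + 111 = 104$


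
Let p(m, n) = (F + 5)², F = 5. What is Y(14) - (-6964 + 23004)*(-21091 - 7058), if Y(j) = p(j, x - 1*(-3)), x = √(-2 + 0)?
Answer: 451510060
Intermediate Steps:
x = I*√2 (x = √(-2) = I*√2 ≈ 1.4142*I)
p(m, n) = 100 (p(m, n) = (5 + 5)² = 10² = 100)
Y(j) = 100
Y(14) - (-6964 + 23004)*(-21091 - 7058) = 100 - (-6964 + 23004)*(-21091 - 7058) = 100 - 16040*(-28149) = 100 - 1*(-451509960) = 100 + 451509960 = 451510060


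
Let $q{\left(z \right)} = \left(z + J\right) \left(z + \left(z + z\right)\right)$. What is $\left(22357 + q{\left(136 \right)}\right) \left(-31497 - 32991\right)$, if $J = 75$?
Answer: $-6993401160$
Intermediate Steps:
$q{\left(z \right)} = 3 z \left(75 + z\right)$ ($q{\left(z \right)} = \left(z + 75\right) \left(z + \left(z + z\right)\right) = \left(75 + z\right) \left(z + 2 z\right) = \left(75 + z\right) 3 z = 3 z \left(75 + z\right)$)
$\left(22357 + q{\left(136 \right)}\right) \left(-31497 - 32991\right) = \left(22357 + 3 \cdot 136 \left(75 + 136\right)\right) \left(-31497 - 32991\right) = \left(22357 + 3 \cdot 136 \cdot 211\right) \left(-64488\right) = \left(22357 + 86088\right) \left(-64488\right) = 108445 \left(-64488\right) = -6993401160$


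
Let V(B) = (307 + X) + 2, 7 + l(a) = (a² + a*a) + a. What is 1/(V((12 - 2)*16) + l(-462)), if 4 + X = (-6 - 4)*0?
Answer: 1/426724 ≈ 2.3434e-6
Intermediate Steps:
X = -4 (X = -4 + (-6 - 4)*0 = -4 - 10*0 = -4 + 0 = -4)
l(a) = -7 + a + 2*a² (l(a) = -7 + ((a² + a*a) + a) = -7 + ((a² + a²) + a) = -7 + (2*a² + a) = -7 + (a + 2*a²) = -7 + a + 2*a²)
V(B) = 305 (V(B) = (307 - 4) + 2 = 303 + 2 = 305)
1/(V((12 - 2)*16) + l(-462)) = 1/(305 + (-7 - 462 + 2*(-462)²)) = 1/(305 + (-7 - 462 + 2*213444)) = 1/(305 + (-7 - 462 + 426888)) = 1/(305 + 426419) = 1/426724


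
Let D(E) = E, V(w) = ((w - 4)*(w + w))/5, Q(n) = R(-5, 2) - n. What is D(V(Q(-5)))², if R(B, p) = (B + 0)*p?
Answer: 324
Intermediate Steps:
R(B, p) = B*p
Q(n) = -10 - n (Q(n) = -5*2 - n = -10 - n)
V(w) = 2*w*(-4 + w)/5 (V(w) = ((-4 + w)*(2*w))*(⅕) = (2*w*(-4 + w))*(⅕) = 2*w*(-4 + w)/5)
D(V(Q(-5)))² = (2*(-10 - 1*(-5))*(-4 + (-10 - 1*(-5)))/5)² = (2*(-10 + 5)*(-4 + (-10 + 5))/5)² = ((⅖)*(-5)*(-4 - 5))² = ((⅖)*(-5)*(-9))² = 18² = 324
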